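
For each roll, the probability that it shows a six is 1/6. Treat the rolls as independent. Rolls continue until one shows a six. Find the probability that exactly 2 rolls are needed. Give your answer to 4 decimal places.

0.1389

Geometric (trials to first success), p = 0.166667.
P(Y = 2) = (1−p)^1 · p = 0.83333 · 0.166667 = 0.138889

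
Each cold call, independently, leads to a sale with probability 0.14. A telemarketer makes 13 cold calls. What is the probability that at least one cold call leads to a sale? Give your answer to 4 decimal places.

0.8592

P(at least one) = 1 − P(none) = 1 − (1 − 0.14)^13
= 1 − 0.140760 = 0.859240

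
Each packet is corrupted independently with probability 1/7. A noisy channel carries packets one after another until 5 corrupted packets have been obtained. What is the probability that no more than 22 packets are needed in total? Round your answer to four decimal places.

Finishing within 22 packets ⇔ at least 5 successes in the first 22. With X ~ Binomial(22, 0.142857), P(Y ≤ 22) = 1 − P(X ≤ 4).
  k=0: C(22,0)·0.142857^0·0.857143^22 = 0.033664
  k=1: C(22,1)·0.142857^1·0.857143^21 = 0.123436
  k=2: C(22,2)·0.142857^2·0.857143^20 = 0.216013
  k=3: C(22,3)·0.142857^3·0.857143^19 = 0.240015
  k=4: C(22,4)·0.142857^4·0.857143^18 = 0.190012
1 − 0.803140 = 0.196860

0.1969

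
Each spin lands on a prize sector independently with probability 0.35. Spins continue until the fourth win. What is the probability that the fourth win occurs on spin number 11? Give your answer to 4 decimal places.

0.0883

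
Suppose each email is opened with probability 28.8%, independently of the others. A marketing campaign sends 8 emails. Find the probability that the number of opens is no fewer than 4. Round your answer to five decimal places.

0.17289

X ~ Binomial(8, 0.288); P(X ≥ 4) = Σ C(8,k) p^k (1−p)^(8−k) over k:
  k=4: C(8,4)·0.288^4·0.712^4 = 0.1237622
  k=5: C(8,5)·0.288^5·0.712^3 = 0.0400489
  k=6: C(8,6)·0.288^6·0.712^2 = 0.0080998
  k=7: C(8,7)·0.288^7·0.712^1 = 0.0009361
  k=8: C(8,8)·0.288^8·0.712^0 = 0.0000473
Total = 0.1728943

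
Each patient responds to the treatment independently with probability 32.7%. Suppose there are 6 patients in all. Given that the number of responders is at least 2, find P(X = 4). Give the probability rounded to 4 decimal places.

X ~ Binomial(6, 0.327). Want P(X=4 | X≥2) = P(X=4) / P(X≥2).
P(X=4) = C(6,4)·0.327^4·0.673^2 = 0.077681
P(X≥2) = 1 − 0.092916 − 0.270878 = 0.636206
Ratio = 0.077681 / 0.636206 = 0.122100

0.1221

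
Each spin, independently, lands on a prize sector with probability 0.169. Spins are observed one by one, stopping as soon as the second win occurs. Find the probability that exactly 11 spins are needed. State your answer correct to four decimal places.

0.0540

Y = trial on which the second success occurs; negative binomial, r=2, p=0.169.
P(Y=11) = C(10,1) · p^2 · (1−p)^9
= 10 · 0.028561 · 0.18898 = 0.053974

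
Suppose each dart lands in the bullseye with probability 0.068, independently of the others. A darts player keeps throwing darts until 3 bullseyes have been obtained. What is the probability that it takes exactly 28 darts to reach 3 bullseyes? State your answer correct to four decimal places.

Y = trial on which the third success occurs; negative binomial, r=3, p=0.068.
P(Y=28) = C(27,2) · p^3 · (1−p)^25
= 351 · 0.00031443 · 0.17195 = 0.018977

0.0190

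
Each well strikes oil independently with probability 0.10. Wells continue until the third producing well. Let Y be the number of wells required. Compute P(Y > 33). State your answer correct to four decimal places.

0.3457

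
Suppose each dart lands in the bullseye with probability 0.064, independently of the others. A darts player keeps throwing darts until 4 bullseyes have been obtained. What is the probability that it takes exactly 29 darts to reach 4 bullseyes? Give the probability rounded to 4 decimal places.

Y = trial on which the fourth success occurs; negative binomial, r=4, p=0.064.
P(Y=29) = C(28,3) · p^4 · (1−p)^25
= 3276 · 1.6777e-05 · 0.19138 = 0.010519

0.0105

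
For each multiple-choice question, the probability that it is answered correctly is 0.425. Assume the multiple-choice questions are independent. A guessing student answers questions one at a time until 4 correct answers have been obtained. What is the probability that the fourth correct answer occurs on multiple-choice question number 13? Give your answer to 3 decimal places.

Y = trial on which the fourth success occurs; negative binomial, r=4, p=0.425.
P(Y=13) = C(12,3) · p^4 · (1−p)^9
= 220 · 0.032625 · 0.0068709 = 0.04932

0.049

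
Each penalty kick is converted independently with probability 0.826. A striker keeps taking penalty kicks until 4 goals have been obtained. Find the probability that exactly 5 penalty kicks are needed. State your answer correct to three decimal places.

Y = trial on which the fourth success occurs; negative binomial, r=4, p=0.826.
P(Y=5) = C(4,3) · p^4 · (1−p)^1
= 4 · 0.4655 · 0.174 = 0.32399

0.324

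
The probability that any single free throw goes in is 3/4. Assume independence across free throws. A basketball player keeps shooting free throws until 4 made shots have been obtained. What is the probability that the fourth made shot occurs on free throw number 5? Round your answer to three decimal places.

Y = trial on which the fourth success occurs; negative binomial, r=4, p=0.75.
P(Y=5) = C(4,3) · p^4 · (1−p)^1
= 4 · 0.31641 · 0.25 = 0.31641

0.316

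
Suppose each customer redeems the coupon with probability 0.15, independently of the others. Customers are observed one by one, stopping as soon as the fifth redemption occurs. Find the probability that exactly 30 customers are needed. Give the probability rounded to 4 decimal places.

Y = trial on which the fifth success occurs; negative binomial, r=5, p=0.15.
P(Y=30) = C(29,4) · p^5 · (1−p)^25
= 23751 · 7.5937e-05 · 0.017198 = 0.031018

0.0310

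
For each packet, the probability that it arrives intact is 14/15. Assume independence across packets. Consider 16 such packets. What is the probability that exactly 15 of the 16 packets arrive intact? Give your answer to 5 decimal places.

X ~ Binomial(n=16, p=0.933333).
P(X=15) = C(16,15) · p^15 · (1−p)^1
= 16 · 0.35526 · 0.066667 = 0.3789487

0.37895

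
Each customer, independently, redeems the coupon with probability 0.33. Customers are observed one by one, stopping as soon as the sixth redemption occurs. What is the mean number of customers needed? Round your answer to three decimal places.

Y = total customers until the sixth success; negative binomial with r=6, p=0.33.
E[Y] = r / p = 6 / 0.33 = 18.18182

18.182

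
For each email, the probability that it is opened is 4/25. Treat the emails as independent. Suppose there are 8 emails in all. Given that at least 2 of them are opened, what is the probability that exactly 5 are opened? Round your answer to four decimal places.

0.0093

X ~ Binomial(8, 0.16). Want P(X=5 | X≥2) = P(X=5) / P(X≥2).
P(X=5) = C(8,5)·0.16^5·0.84^3 = 0.003480
P(X≥2) = 1 − 0.247876 − 0.377716 = 0.374408
Ratio = 0.003480 / 0.374408 = 0.009296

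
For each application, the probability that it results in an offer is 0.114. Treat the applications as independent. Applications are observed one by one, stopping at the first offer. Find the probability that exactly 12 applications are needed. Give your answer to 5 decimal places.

Geometric (trials to first success), p = 0.114.
P(Y = 12) = (1−p)^11 · p = 0.2641 · 0.114 = 0.0301076

0.03011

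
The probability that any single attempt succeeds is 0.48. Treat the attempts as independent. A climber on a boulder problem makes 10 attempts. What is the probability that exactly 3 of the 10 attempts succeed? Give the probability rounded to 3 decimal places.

0.136

X ~ Binomial(n=10, p=0.48).
P(X=3) = C(10,3) · p^3 · (1−p)^7
= 120 · 0.11059 · 0.010281 = 0.13644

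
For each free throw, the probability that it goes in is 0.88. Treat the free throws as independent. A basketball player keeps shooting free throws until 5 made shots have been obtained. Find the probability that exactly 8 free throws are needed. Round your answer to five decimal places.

Y = trial on which the fifth success occurs; negative binomial, r=5, p=0.88.
P(Y=8) = C(7,4) · p^5 · (1−p)^3
= 35 · 0.52773 · 0.001728 = 0.0319172

0.03192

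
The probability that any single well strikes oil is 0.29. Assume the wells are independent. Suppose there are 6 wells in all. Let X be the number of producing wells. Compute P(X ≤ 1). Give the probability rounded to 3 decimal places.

0.442

X ~ Binomial(6, 0.29); P(X ≤ 1) = Σ C(6,k) p^k (1−p)^(6−k) over k:
  k=0: C(6,0)·0.29^0·0.71^6 = 0.12810
  k=1: C(6,1)·0.29^1·0.71^5 = 0.31394
Total = 0.44204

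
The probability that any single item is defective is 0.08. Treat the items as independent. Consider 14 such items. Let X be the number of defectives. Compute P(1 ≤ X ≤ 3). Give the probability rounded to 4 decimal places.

X ~ Binomial(14, 0.08); P(1 ≤ X ≤ 3) = Σ C(14,k) p^k (1−p)^(14−k) over k:
  k=1: C(14,1)·0.08^1·0.92^13 = 0.378843
  k=2: C(14,2)·0.08^2·0.92^12 = 0.214129
  k=3: C(14,3)·0.08^3·0.92^11 = 0.074480
Total = 0.667452

0.6675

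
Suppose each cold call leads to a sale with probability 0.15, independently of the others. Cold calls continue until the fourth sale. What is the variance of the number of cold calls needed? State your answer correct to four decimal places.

151.1111

Y = total cold calls until the fourth success; negative binomial with r=4, p=0.15.
Var(Y) = r(1−p)/p² = 4·0.85 / 0.15² = 151.111111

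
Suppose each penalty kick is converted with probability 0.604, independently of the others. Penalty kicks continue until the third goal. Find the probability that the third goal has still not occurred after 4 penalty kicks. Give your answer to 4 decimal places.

0.5179

Needing more than 4 penalty kicks ⇔ fewer than 3 successes in the first 4. With X ~ Binomial(4, 0.604), P(Y > 4) = P(X ≤ 2).
  k=0: C(4,0)·0.604^0·0.396^4 = 0.024591
  k=1: C(4,1)·0.604^1·0.396^3 = 0.150032
  k=2: C(4,2)·0.604^2·0.396^2 = 0.343254
P(X ≤ 2) = 0.517877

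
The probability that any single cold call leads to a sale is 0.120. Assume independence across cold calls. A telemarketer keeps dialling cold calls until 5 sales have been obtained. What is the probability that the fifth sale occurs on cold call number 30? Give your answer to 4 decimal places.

0.0242

Y = trial on which the fifth success occurs; negative binomial, r=5, p=0.12.
P(Y=30) = C(29,4) · p^5 · (1−p)^25
= 23751 · 2.4883e-05 · 0.040932 = 0.024191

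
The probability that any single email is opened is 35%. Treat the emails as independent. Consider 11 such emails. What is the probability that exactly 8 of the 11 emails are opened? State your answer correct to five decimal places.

X ~ Binomial(n=11, p=0.35).
P(X=8) = C(11,8) · p^8 · (1−p)^3
= 165 · 0.00022519 · 0.27463 = 0.0102040

0.01020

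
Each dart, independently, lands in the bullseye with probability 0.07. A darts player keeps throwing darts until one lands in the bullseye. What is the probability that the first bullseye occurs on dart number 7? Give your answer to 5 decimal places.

Geometric (trials to first success), p = 0.07.
P(Y = 7) = (1−p)^6 · p = 0.64699 · 0.07 = 0.0452893

0.04529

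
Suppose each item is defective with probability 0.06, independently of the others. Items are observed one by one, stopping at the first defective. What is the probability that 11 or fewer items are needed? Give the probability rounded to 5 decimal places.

0.49370

Y = number of items to the first success; geometric, p = 0.06.
P(Y ≤ 11) = 1 − (1−p)^11 = 1 − 0.5062982 = 0.4937018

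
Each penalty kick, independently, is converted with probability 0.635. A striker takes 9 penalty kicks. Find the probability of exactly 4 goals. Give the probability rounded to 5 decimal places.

0.13272

X ~ Binomial(n=9, p=0.635).
P(X=4) = C(9,4) · p^4 · (1−p)^5
= 126 · 0.16259 · 0.0064783 = 0.1327180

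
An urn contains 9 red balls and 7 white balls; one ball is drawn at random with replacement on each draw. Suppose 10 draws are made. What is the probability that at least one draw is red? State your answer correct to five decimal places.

0.99974

P(at least one) = 1 − P(none) = 1 − (1 − 0.5625)^10
= 1 − 0.0002569 = 0.9997431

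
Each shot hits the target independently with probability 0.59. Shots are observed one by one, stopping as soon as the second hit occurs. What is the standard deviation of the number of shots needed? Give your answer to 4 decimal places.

1.5348

Y = total shots until the second success; negative binomial with r=2, p=0.59.
SD(Y) = √[r(1−p)/p²] = √(2.355645) = 1.534811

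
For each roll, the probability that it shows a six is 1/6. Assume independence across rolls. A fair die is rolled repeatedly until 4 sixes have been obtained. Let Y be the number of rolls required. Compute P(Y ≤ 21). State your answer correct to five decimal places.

Finishing within 21 rolls ⇔ at least 4 successes in the first 21. With X ~ Binomial(21, 0.166667), P(Y ≤ 21) = 1 − P(X ≤ 3).
  k=0: C(21,0)·0.166667^0·0.833333^21 = 0.0217367
  k=1: C(21,1)·0.166667^1·0.833333^20 = 0.0912942
  k=2: C(21,2)·0.166667^2·0.833333^19 = 0.1825884
  k=3: C(21,3)·0.166667^3·0.833333^18 = 0.2312786
1 − 0.5268979 = 0.4731021

0.47310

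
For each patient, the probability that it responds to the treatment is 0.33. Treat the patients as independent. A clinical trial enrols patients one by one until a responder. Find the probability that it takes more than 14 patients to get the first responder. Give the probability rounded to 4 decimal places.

0.0037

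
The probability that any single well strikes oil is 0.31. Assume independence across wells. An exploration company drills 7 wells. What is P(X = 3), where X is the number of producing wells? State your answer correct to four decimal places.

X ~ Binomial(n=7, p=0.31).
P(X=3) = C(7,3) · p^3 · (1−p)^4
= 35 · 0.029791 · 0.22667 = 0.236347

0.2363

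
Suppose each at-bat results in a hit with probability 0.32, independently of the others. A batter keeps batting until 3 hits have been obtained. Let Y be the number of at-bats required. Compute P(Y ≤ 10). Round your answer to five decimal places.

0.66872

Finishing within 10 at-bats ⇔ at least 3 successes in the first 10. With X ~ Binomial(10, 0.32), P(Y ≤ 10) = 1 − P(X ≤ 2).
  k=0: C(10,0)·0.32^0·0.68^10 = 0.0211392
  k=1: C(10,1)·0.32^1·0.68^9 = 0.0994787
  k=2: C(10,2)·0.32^2·0.68^8 = 0.2106608
1 − 0.3312788 = 0.6687212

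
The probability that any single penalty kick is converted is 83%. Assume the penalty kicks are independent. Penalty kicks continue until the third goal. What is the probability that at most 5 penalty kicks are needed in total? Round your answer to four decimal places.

0.9625

Finishing within 5 penalty kicks ⇔ at least 3 successes in the first 5. With X ~ Binomial(5, 0.83), P(Y ≤ 5) = 1 − P(X ≤ 2).
  k=0: C(5,0)·0.83^0·0.17^5 = 0.000142
  k=1: C(5,1)·0.83^1·0.17^4 = 0.003466
  k=2: C(5,2)·0.83^2·0.17^3 = 0.033846
1 − 0.037454 = 0.962546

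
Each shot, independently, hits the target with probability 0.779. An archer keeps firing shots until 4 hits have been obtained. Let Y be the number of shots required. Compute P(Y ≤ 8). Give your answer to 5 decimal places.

0.98390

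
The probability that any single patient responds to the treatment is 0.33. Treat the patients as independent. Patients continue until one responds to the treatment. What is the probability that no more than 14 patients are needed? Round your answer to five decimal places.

Y = number of patients to the first success; geometric, p = 0.33.
P(Y ≤ 14) = 1 − (1−p)^14 = 1 − 0.0036732 = 0.9963268

0.99633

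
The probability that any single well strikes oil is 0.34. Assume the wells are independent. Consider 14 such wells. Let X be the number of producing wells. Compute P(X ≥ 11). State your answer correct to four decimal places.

X ~ Binomial(14, 0.34); P(X ≥ 11) = Σ C(14,k) p^k (1−p)^(14−k) over k:
  k=11: C(14,11)·0.34^11·0.66^3 = 0.000735
  k=12: C(14,12)·0.34^12·0.66^2 = 0.000095
  k=13: C(14,13)·0.34^13·0.66^1 = 0.000007
  k=14: C(14,14)·0.34^14·0.66^0 = 0.000000
Total = 0.000837

0.0008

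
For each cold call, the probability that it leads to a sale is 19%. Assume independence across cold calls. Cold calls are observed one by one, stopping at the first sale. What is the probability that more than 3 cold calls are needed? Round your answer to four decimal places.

Y = number of cold calls to the first success; geometric, p = 0.19.
P(Y > 3) = P(first 3 all fail) = (1−p)^3 = 0.531441

0.5314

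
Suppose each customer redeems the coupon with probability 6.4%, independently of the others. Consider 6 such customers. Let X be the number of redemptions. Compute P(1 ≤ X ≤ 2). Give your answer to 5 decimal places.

0.32303

X ~ Binomial(6, 0.064); P(1 ≤ X ≤ 2) = Σ C(6,k) p^k (1−p)^(6−k) over k:
  k=1: C(6,1)·0.064^1·0.936^5 = 0.2758738
  k=2: C(6,2)·0.064^2·0.936^4 = 0.0471579
Total = 0.3230317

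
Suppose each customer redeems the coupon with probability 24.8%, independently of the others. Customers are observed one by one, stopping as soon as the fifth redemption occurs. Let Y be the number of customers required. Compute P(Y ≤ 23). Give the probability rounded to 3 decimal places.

Finishing within 23 customers ⇔ at least 5 successes in the first 23. With X ~ Binomial(23, 0.248), P(Y ≤ 23) = 1 − P(X ≤ 4).
  k=0: C(23,0)·0.248^0·0.752^23 = 0.00142
  k=1: C(23,1)·0.248^1·0.752^22 = 0.01079
  k=2: C(23,2)·0.248^2·0.752^21 = 0.03914
  k=3: C(23,3)·0.248^3·0.752^20 = 0.09035
  k=4: C(23,4)·0.248^4·0.752^19 = 0.14898
1 − 0.29068 = 0.70932

0.709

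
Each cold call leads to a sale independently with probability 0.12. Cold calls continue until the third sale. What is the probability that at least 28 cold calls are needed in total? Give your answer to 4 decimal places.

Needing more than 27 cold calls ⇔ fewer than 3 successes in the first 27. With X ~ Binomial(27, 0.12), P(Y > 27) = P(X ≤ 2).
  k=0: C(27,0)·0.12^0·0.88^27 = 0.031698
  k=1: C(27,1)·0.12^1·0.88^26 = 0.116706
  k=2: C(27,2)·0.12^2·0.88^25 = 0.206889
P(X ≤ 2) = 0.355293

0.3553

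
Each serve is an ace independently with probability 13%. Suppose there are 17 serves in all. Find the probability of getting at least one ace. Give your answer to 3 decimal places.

P(at least one) = 1 − P(none) = 1 − (1 − 0.13)^17
= 1 − 0.09372 = 0.90628

0.906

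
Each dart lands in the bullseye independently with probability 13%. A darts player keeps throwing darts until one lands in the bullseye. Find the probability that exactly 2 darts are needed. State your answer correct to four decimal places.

Geometric (trials to first success), p = 0.13.
P(Y = 2) = (1−p)^1 · p = 0.87 · 0.13 = 0.113100

0.1131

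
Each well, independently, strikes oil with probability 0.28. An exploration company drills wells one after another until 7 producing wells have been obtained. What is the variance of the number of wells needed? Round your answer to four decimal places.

64.2857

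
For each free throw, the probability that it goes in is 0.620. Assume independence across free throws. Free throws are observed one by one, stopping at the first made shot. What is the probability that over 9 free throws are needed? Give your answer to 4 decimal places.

0.0002

Y = number of free throws to the first success; geometric, p = 0.62.
P(Y > 9) = P(first 9 all fail) = (1−p)^9 = 0.000165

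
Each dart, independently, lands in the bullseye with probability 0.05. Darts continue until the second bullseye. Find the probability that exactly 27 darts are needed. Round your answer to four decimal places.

0.0180

Y = trial on which the second success occurs; negative binomial, r=2, p=0.05.
P(Y=27) = C(26,1) · p^2 · (1−p)^25
= 26 · 0.0025 · 0.27739 = 0.018030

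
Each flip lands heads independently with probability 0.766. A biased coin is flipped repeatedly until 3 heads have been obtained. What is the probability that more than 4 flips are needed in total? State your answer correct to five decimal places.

Needing more than 4 flips ⇔ fewer than 3 successes in the first 4. With X ~ Binomial(4, 0.766), P(Y > 4) = P(X ≤ 2).
  k=0: C(4,0)·0.766^0·0.234^4 = 0.0029982
  k=1: C(4,1)·0.766^1·0.234^3 = 0.0392587
  k=2: C(4,2)·0.766^2·0.234^2 = 0.1927705
P(X ≤ 2) = 0.2350274

0.23503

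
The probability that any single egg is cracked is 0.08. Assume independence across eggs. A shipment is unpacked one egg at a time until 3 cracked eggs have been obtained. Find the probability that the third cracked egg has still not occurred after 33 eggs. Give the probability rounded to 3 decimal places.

0.502

Needing more than 33 eggs ⇔ fewer than 3 successes in the first 33. With X ~ Binomial(33, 0.08), P(Y > 33) = P(X ≤ 2).
  k=0: C(33,0)·0.08^0·0.92^33 = 0.06383
  k=1: C(33,1)·0.08^1·0.92^32 = 0.18315
  k=2: C(33,2)·0.08^2·0.92^31 = 0.25482
P(X ≤ 2) = 0.50180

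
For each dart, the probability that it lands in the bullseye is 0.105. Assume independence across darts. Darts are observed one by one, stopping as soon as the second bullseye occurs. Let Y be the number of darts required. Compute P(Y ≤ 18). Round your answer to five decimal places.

Finishing within 18 darts ⇔ at least 2 successes in the first 18. With X ~ Binomial(18, 0.105), P(Y ≤ 18) = 1 − P(X ≤ 1).
  k=0: C(18,0)·0.105^0·0.895^18 = 0.1357734
  k=1: C(18,1)·0.105^1·0.895^17 = 0.2867170
1 − 0.4224904 = 0.5775096

0.57751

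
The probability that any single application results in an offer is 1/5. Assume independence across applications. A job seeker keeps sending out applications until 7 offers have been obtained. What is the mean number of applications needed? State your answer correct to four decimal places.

35.0000

Y = total applications until the seventh success; negative binomial with r=7, p=0.20.
E[Y] = r / p = 7 / 0.20 = 35.000000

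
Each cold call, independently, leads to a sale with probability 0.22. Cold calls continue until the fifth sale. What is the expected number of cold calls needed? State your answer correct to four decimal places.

22.7273

Y = total cold calls until the fifth success; negative binomial with r=5, p=0.22.
E[Y] = r / p = 5 / 0.22 = 22.727273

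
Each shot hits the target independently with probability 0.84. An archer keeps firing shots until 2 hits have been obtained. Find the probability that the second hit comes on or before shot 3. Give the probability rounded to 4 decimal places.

Finishing within 3 shots ⇔ at least 2 successes in the first 3. With X ~ Binomial(3, 0.84), P(Y ≤ 3) = 1 − P(X ≤ 1).
  k=0: C(3,0)·0.84^0·0.16^3 = 0.004096
  k=1: C(3,1)·0.84^1·0.16^2 = 0.064512
1 − 0.068608 = 0.931392

0.9314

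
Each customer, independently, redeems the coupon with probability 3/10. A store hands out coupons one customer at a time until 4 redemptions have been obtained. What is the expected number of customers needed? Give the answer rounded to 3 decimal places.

Y = total customers until the fourth success; negative binomial with r=4, p=0.30.
E[Y] = r / p = 4 / 0.30 = 13.33333

13.333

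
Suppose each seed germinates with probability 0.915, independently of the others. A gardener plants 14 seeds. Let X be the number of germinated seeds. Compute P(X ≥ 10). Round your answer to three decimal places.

X ~ Binomial(14, 0.915); P(X ≥ 10) = Σ C(14,k) p^k (1−p)^(14−k) over k:
  k=10: C(14,10)·0.915^10·0.085^4 = 0.02149
  k=11: C(14,11)·0.915^11·0.085^3 = 0.08414
  k=12: C(14,12)·0.915^12·0.085^2 = 0.22643
  k=13: C(14,13)·0.915^13·0.085^1 = 0.37499
  k=14: C(14,14)·0.915^14·0.085^0 = 0.28833
Total = 0.99539

0.995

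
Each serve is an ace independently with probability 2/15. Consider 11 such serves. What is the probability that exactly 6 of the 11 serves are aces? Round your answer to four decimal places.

X ~ Binomial(n=11, p=0.133333).
P(X=6) = C(11,6) · p^6 · (1−p)^5
= 462 · 5.6187e-06 · 0.48895 = 0.001269

0.0013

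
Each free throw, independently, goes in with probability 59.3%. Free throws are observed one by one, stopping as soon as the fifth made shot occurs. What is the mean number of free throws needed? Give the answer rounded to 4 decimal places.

Y = total free throws until the fifth success; negative binomial with r=5, p=0.593.
E[Y] = r / p = 5 / 0.593 = 8.431703

8.4317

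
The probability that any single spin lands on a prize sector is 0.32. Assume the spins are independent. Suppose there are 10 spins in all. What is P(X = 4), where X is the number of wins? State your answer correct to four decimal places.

0.2177

X ~ Binomial(n=10, p=0.32).
P(X=4) = C(10,4) · p^4 · (1−p)^6
= 210 · 0.010486 · 0.098867 = 0.217707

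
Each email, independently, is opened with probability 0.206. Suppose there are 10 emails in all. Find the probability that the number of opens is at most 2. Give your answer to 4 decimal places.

0.6596

X ~ Binomial(10, 0.206); P(X ≤ 2) = Σ C(10,k) p^k (1−p)^(10−k) over k:
  k=0: C(10,0)·0.206^0·0.794^10 = 0.099588
  k=1: C(10,1)·0.206^1·0.794^9 = 0.258376
  k=2: C(10,2)·0.206^2·0.794^8 = 0.301655
Total = 0.659619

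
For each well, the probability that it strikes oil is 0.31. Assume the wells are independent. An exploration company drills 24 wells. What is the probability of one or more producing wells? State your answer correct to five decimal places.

P(at least one) = 1 − P(none) = 1 − (1 − 0.31)^24
= 1 − 0.0001356 = 0.9998644

0.99986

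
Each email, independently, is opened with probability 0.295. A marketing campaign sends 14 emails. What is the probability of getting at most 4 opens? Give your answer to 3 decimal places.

0.601

X ~ Binomial(14, 0.295); P(X ≤ 4) = Σ C(14,k) p^k (1−p)^(14−k) over k:
  k=0: C(14,0)·0.295^0·0.705^14 = 0.00749
  k=1: C(14,1)·0.295^1·0.705^13 = 0.04389
  k=2: C(14,2)·0.295^2·0.705^12 = 0.11939
  k=3: C(14,3)·0.295^3·0.705^11 = 0.19982
  k=4: C(14,4)·0.295^4·0.705^10 = 0.22994
Total = 0.60054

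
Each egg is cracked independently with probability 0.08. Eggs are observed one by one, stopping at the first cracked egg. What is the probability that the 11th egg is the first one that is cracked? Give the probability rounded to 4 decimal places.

0.0348

Geometric (trials to first success), p = 0.08.
P(Y = 11) = (1−p)^10 · p = 0.43439 · 0.08 = 0.034751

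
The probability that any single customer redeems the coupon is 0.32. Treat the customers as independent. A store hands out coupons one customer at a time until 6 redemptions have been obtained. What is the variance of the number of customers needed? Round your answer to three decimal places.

39.844

Y = total customers until the sixth success; negative binomial with r=6, p=0.32.
Var(Y) = r(1−p)/p² = 6·0.68 / 0.32² = 39.84375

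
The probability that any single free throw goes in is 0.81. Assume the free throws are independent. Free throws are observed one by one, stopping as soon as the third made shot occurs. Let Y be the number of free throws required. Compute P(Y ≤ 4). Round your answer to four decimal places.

0.8344

Finishing within 4 free throws ⇔ at least 3 successes in the first 4. With X ~ Binomial(4, 0.81), P(Y ≤ 4) = 1 − P(X ≤ 2).
  k=0: C(4,0)·0.81^0·0.19^4 = 0.001303
  k=1: C(4,1)·0.81^1·0.19^3 = 0.022223
  k=2: C(4,2)·0.81^2·0.19^2 = 0.142111
1 − 0.165638 = 0.834362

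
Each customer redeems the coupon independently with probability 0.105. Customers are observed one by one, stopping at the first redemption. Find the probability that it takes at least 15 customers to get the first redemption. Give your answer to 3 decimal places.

Y = number of customers to the first success; geometric, p = 0.105.
P(Y > 14) = P(first 14 all fail) = (1−p)^14 = 0.21160

0.212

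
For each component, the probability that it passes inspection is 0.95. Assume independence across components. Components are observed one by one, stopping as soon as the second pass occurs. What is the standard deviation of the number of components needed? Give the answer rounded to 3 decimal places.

0.333

Y = total components until the second success; negative binomial with r=2, p=0.95.
SD(Y) = √[r(1−p)/p²] = √(0.11080) = 0.33287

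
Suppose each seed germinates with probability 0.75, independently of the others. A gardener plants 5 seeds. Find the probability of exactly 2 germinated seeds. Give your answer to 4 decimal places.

0.0879

X ~ Binomial(n=5, p=0.75).
P(X=2) = C(5,2) · p^2 · (1−p)^3
= 10 · 0.5625 · 0.015625 = 0.087891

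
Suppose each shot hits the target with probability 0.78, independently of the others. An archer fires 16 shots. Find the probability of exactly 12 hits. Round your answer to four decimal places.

0.2162

X ~ Binomial(n=16, p=0.78).
P(X=12) = C(16,12) · p^12 · (1−p)^4
= 1820 · 0.050715 · 0.0023426 = 0.216221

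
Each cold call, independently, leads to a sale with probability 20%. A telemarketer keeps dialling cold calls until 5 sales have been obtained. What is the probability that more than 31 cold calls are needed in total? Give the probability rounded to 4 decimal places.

0.2287

Needing more than 31 cold calls ⇔ fewer than 5 successes in the first 31. With X ~ Binomial(31, 0.20), P(Y > 31) = P(X ≤ 4).
  k=0: C(31,0)·0.20^0·0.80^31 = 0.000990
  k=1: C(31,1)·0.20^1·0.80^30 = 0.007675
  k=2: C(31,2)·0.20^2·0.80^29 = 0.028782
  k=3: C(31,3)·0.20^3·0.80^28 = 0.069557
  k=4: C(31,4)·0.20^4·0.80^27 = 0.121724
P(X ≤ 4) = 0.228729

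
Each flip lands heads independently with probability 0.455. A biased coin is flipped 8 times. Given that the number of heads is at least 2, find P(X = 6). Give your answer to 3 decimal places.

0.078

X ~ Binomial(8, 0.455). Want P(X=6 | X≥2) = P(X=6) / P(X≥2).
P(X=6) = C(8,6)·0.455^6·0.545^2 = 0.07379
P(X≥2) = 1 − 0.00778 − 0.05198 = 0.94023
Ratio = 0.07379 / 0.94023 = 0.07848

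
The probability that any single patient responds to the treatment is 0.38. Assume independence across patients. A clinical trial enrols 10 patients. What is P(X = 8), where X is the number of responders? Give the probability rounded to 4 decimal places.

X ~ Binomial(n=10, p=0.38).
P(X=8) = C(10,8) · p^8 · (1−p)^2
= 45 · 0.00043478 · 0.3844 = 0.007521

0.0075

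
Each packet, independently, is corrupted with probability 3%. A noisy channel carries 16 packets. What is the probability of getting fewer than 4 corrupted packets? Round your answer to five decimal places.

X ~ Binomial(16, 0.03); P(X ≤ 3) = Σ C(16,k) p^k (1−p)^(16−k) over k:
  k=0: C(16,0)·0.03^0·0.97^16 = 0.6142537
  k=1: C(16,1)·0.03^1·0.97^15 = 0.3039606
  k=2: C(16,2)·0.03^2·0.97^14 = 0.0705063
  k=3: C(16,3)·0.03^3·0.97^13 = 0.0101762
Total = 0.9988967

0.99890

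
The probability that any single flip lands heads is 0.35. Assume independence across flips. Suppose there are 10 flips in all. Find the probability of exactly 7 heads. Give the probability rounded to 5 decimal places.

X ~ Binomial(n=10, p=0.35).
P(X=7) = C(10,7) · p^7 · (1−p)^3
= 120 · 0.00064339 · 0.27463 = 0.0212030

0.02120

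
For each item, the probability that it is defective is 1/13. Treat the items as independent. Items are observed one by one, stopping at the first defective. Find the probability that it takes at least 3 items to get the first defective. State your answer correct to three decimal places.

0.852

Y = number of items to the first success; geometric, p = 0.076923.
P(Y > 2) = P(first 2 all fail) = (1−p)^2 = 0.85207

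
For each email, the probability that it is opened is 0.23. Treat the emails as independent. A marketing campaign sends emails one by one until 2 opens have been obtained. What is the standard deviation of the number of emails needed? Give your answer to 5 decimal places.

Y = total emails until the second success; negative binomial with r=2, p=0.23.
SD(Y) = √[r(1−p)/p²] = √(29.1115312) = 5.3955103

5.39551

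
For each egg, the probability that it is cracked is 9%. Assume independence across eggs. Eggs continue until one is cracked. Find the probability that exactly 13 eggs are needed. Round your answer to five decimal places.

Geometric (trials to first success), p = 0.09.
P(Y = 13) = (1−p)^12 · p = 0.32248 · 0.09 = 0.0290228

0.02902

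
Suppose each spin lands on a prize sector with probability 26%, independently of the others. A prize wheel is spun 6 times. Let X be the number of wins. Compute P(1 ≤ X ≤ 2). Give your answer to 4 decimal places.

0.6502

X ~ Binomial(6, 0.26); P(1 ≤ X ≤ 2) = Σ C(6,k) p^k (1−p)^(6−k) over k:
  k=1: C(6,1)·0.26^1·0.74^5 = 0.346165
  k=2: C(6,2)·0.26^2·0.74^4 = 0.304064
Total = 0.650229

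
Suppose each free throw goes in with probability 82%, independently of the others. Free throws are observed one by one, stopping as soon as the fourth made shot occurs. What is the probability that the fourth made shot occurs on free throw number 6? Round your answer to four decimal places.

0.1465

Y = trial on which the fourth success occurs; negative binomial, r=4, p=0.82.
P(Y=6) = C(5,3) · p^4 · (1−p)^2
= 10 · 0.45212 · 0.0324 = 0.146487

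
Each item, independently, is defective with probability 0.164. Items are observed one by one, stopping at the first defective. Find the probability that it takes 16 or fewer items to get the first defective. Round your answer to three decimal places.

0.943

Y = number of items to the first success; geometric, p = 0.164.
P(Y ≤ 16) = 1 − (1−p)^16 = 1 − 0.05692 = 0.94308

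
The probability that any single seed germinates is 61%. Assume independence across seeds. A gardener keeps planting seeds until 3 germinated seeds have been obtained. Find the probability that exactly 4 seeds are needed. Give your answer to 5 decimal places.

Y = trial on which the third success occurs; negative binomial, r=3, p=0.61.
P(Y=4) = C(3,2) · p^3 · (1−p)^1
= 3 · 0.22698 · 0.39 = 0.2655678

0.26557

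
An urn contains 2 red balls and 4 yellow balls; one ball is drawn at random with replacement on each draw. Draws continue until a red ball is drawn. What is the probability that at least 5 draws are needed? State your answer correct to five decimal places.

0.19753

Y = number of draws to the first success; geometric, p = 0.333333.
P(Y > 4) = P(first 4 all fail) = (1−p)^4 = 0.1975309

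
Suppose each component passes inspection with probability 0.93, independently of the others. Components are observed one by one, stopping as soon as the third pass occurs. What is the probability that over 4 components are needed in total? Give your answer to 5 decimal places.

0.02673

Needing more than 4 components ⇔ fewer than 3 successes in the first 4. With X ~ Binomial(4, 0.93), P(Y > 4) = P(X ≤ 2).
  k=0: C(4,0)·0.93^0·0.07^4 = 0.0000240
  k=1: C(4,1)·0.93^1·0.07^3 = 0.0012760
  k=2: C(4,2)·0.93^2·0.07^2 = 0.0254281
P(X ≤ 2) = 0.0267280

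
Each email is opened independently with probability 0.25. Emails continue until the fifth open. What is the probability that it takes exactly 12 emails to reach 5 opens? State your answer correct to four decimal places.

0.0430

Y = trial on which the fifth success occurs; negative binomial, r=5, p=0.25.
P(Y=12) = C(11,4) · p^5 · (1−p)^7
= 330 · 0.00097656 · 0.13348 = 0.043017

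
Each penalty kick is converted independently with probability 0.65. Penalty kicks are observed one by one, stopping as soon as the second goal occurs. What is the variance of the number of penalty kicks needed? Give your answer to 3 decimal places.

Y = total penalty kicks until the second success; negative binomial with r=2, p=0.65.
Var(Y) = r(1−p)/p² = 2·0.35 / 0.65² = 1.65680

1.657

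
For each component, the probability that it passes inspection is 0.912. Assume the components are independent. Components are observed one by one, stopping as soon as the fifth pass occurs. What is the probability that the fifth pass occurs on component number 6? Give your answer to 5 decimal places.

0.27760

Y = trial on which the fifth success occurs; negative binomial, r=5, p=0.912.
P(Y=6) = C(5,4) · p^5 · (1−p)^1
= 5 · 0.63092 · 0.088 = 0.2776047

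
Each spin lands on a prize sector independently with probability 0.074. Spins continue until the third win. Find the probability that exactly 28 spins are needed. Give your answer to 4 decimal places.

0.0208

Y = trial on which the third success occurs; negative binomial, r=3, p=0.074.
P(Y=28) = C(27,2) · p^3 · (1−p)^25
= 351 · 0.00040522 · 0.14631 = 0.020810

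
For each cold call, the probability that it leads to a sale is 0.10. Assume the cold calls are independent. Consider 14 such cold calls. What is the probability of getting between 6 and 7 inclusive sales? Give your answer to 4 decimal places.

0.0015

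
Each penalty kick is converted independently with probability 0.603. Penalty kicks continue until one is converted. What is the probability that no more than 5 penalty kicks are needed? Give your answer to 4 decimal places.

0.9901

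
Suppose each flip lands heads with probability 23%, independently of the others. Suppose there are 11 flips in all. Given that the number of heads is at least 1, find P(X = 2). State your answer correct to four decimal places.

0.2934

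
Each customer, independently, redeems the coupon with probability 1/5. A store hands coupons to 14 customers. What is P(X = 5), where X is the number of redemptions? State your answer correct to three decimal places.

X ~ Binomial(n=14, p=0.20).
P(X=5) = C(14,5) · p^5 · (1−p)^9
= 2002 · 0.00032 · 0.13422 = 0.08599

0.086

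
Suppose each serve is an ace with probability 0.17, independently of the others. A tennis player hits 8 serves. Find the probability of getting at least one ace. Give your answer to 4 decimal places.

P(at least one) = 1 − P(none) = 1 − (1 − 0.17)^8
= 1 − 0.225229 = 0.774771

0.7748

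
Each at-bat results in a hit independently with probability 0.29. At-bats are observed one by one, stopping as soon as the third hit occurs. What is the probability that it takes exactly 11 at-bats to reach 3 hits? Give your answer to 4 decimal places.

0.0709

Y = trial on which the third success occurs; negative binomial, r=3, p=0.29.
P(Y=11) = C(10,2) · p^3 · (1−p)^8
= 45 · 0.024389 · 0.064575 = 0.070872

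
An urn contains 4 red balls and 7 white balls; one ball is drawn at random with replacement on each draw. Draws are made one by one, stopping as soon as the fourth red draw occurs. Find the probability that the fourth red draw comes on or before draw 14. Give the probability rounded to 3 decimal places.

0.810

Finishing within 14 draws ⇔ at least 4 successes in the first 14. With X ~ Binomial(14, 0.363636), P(Y ≤ 14) = 1 − P(X ≤ 3).
  k=0: C(14,0)·0.363636^0·0.636364^14 = 0.00179
  k=1: C(14,1)·0.363636^1·0.636364^13 = 0.01429
  k=2: C(14,2)·0.363636^2·0.636364^12 = 0.05307
  k=3: C(14,3)·0.363636^3·0.636364^11 = 0.12130
1 − 0.19044 = 0.80956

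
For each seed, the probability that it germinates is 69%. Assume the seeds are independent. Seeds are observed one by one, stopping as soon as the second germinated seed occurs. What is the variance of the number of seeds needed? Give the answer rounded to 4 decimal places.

1.3022

Y = total seeds until the second success; negative binomial with r=2, p=0.69.
Var(Y) = r(1−p)/p² = 2·0.31 / 0.69² = 1.302247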